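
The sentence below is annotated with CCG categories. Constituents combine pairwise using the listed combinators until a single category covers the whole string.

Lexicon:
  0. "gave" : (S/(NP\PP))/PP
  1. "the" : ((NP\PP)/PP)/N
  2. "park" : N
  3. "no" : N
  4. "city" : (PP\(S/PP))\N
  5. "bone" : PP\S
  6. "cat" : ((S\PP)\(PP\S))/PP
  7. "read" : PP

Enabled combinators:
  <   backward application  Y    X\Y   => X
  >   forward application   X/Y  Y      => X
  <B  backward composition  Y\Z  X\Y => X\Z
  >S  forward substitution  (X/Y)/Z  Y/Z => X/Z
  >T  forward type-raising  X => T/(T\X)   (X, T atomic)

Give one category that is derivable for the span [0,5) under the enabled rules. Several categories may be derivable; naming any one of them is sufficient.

PP

[0,8] S   <
  [0,5] PP   <
    [0,3] S/PP   >S
      [0,1] "gave" : (S/(NP\PP))/PP
      [1,3] (NP\PP)/PP   >
        [1,2] "the" : ((NP\PP)/PP)/N
        [2,3] "park" : N
    [3,5] PP\(S/PP)   <
      [3,4] "no" : N
      [4,5] "city" : (PP\(S/PP))\N
  [5,8] S\PP   <
    [5,6] "bone" : PP\S
    [6,8] (S\PP)\(PP\S)   >
      [6,7] "cat" : ((S\PP)\(PP\S))/PP
      [7,8] "read" : PP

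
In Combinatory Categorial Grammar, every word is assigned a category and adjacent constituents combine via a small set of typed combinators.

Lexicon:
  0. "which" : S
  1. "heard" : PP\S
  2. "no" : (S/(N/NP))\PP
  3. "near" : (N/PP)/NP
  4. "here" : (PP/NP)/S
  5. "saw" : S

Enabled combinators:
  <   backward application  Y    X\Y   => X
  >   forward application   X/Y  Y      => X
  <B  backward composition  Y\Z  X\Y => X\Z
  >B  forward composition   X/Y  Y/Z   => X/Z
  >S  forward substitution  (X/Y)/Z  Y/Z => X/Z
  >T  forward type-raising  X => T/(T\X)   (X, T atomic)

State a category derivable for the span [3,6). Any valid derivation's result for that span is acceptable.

N/NP

[0,6] S   >
  [0,3] S/(N/NP)   <
    [0,2] PP   >
      [0,1] PP/(PP\S)   >T
        [0,1] "which" : S
      [1,2] "heard" : PP\S
    [2,3] "no" : (S/(N/NP))\PP
  [3,6] N/NP   >S
    [3,4] "near" : (N/PP)/NP
    [4,6] PP/NP   >
      [4,5] "here" : (PP/NP)/S
      [5,6] "saw" : S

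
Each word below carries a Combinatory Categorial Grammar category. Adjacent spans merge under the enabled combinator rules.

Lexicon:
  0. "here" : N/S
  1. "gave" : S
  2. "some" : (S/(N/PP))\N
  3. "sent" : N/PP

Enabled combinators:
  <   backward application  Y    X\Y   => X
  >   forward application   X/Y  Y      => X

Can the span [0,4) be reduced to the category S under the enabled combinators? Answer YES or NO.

[0,4] S   >
  [0,3] S/(N/PP)   <
    [0,2] N   >
      [0,1] "here" : N/S
      [1,2] "gave" : S
    [2,3] "some" : (S/(N/PP))\N
  [3,4] "sent" : N/PP

YES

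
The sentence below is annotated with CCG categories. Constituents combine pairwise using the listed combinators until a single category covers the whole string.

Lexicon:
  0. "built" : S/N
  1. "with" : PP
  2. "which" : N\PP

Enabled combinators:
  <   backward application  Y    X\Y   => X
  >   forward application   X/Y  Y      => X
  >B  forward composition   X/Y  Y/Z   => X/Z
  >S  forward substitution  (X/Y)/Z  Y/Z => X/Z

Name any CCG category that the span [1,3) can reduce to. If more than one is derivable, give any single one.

N

[0,3] S   >
  [0,1] "built" : S/N
  [1,3] N   <
    [1,2] "with" : PP
    [2,3] "which" : N\PP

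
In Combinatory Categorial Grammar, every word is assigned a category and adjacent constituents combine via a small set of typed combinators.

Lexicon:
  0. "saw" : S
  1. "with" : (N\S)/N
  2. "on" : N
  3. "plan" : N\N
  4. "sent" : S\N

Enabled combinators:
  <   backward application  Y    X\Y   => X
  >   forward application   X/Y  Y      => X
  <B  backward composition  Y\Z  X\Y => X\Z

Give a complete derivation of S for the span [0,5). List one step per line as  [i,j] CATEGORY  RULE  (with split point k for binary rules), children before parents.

[0,5] S   <
  [0,3] N   <
    [0,1] "saw" : S
    [1,3] N\S   >
      [1,2] "with" : (N\S)/N
      [2,3] "on" : N
  [3,5] S\N   <B
    [3,4] "plan" : N\N
    [4,5] "sent" : S\N

[0,1] S  lex  "saw"
[1,2] (N\S)/N  lex  "with"
[2,3] N  lex  "on"
[1,3] N\S  >  k=2
[0,3] N  <  k=1
[3,4] N\N  lex  "plan"
[4,5] S\N  lex  "sent"
[3,5] S\N  <B  k=4
[0,5] S  <  k=3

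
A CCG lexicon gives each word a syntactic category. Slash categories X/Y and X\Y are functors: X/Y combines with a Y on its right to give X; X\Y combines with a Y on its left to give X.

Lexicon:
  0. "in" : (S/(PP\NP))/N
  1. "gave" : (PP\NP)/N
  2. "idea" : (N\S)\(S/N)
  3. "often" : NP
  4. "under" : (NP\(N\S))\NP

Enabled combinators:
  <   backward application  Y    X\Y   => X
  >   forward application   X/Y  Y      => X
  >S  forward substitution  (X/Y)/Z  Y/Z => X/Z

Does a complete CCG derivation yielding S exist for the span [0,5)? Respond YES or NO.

NO

(S/(PP\NP))/N (PP\NP)/N (N\S)\(S/N) NP (NP\(N\S))\NP
CKY chart[0,5] = {NP}; S ∉ chart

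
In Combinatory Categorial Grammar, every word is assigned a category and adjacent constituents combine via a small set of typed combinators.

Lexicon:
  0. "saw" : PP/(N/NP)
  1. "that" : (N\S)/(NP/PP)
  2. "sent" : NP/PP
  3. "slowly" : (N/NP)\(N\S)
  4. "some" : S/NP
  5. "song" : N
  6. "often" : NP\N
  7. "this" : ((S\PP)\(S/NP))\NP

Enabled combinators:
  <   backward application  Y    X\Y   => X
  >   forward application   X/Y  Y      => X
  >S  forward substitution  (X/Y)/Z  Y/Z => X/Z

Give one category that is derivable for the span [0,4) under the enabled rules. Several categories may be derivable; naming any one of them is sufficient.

[0,8] S   <
  [0,4] PP   >
    [0,1] "saw" : PP/(N/NP)
    [1,4] N/NP   <
      [1,3] N\S   >
        [1,2] "that" : (N\S)/(NP/PP)
        [2,3] "sent" : NP/PP
      [3,4] "slowly" : (N/NP)\(N\S)
  [4,8] S\PP   <
    [4,5] "some" : S/NP
    [5,8] (S\PP)\(S/NP)   <
      [5,7] NP   <
        [5,6] "song" : N
        [6,7] "often" : NP\N
      [7,8] "this" : ((S\PP)\(S/NP))\NP

PP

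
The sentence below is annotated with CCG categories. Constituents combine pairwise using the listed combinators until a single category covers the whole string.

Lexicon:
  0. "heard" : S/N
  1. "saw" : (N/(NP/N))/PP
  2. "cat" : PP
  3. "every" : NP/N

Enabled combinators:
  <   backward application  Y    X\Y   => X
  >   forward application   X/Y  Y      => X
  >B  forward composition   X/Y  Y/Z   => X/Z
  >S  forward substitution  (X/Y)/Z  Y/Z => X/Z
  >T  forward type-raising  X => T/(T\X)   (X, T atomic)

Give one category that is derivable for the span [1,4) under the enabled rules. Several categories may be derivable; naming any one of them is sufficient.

N

[0,4] S   >
  [0,1] "heard" : S/N
  [1,4] N   >
    [1,3] N/(NP/N)   >
      [1,2] "saw" : (N/(NP/N))/PP
      [2,3] "cat" : PP
    [3,4] "every" : NP/N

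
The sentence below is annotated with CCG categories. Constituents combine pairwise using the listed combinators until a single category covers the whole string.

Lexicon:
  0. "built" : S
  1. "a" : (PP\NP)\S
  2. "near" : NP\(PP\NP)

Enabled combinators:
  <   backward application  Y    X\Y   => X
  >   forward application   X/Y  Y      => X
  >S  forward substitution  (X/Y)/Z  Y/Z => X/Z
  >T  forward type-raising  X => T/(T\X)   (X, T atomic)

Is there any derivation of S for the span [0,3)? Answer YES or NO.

S (PP\NP)\S NP\(PP\NP)
CKY chart[0,3] = {N/(N\NP), NP, NP/(NP\NP), PP/(PP\NP), S/(S\NP)}; S ∉ chart

NO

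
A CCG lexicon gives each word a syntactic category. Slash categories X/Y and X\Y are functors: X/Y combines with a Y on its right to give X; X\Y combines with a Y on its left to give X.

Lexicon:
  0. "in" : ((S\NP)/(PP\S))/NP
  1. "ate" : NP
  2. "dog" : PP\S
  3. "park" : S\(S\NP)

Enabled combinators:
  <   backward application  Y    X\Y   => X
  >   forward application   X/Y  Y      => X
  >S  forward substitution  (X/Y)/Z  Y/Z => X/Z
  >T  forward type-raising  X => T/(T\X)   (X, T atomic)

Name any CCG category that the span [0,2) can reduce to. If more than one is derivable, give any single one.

[0,4] S   <
  [0,3] S\NP   >
    [0,2] (S\NP)/(PP\S)   >
      [0,1] "in" : ((S\NP)/(PP\S))/NP
      [1,2] "ate" : NP
    [2,3] "dog" : PP\S
  [3,4] "park" : S\(S\NP)

(S\NP)/(PP\S)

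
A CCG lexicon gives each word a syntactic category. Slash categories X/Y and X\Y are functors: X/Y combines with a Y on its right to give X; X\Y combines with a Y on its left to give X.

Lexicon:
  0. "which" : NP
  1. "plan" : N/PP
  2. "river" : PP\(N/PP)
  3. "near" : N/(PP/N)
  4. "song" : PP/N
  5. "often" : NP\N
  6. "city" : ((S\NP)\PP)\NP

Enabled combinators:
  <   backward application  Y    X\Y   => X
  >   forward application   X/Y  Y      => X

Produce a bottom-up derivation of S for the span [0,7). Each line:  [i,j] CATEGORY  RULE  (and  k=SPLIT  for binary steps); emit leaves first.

[0,1] NP  lex  "which"
[1,2] N/PP  lex  "plan"
[2,3] PP\(N/PP)  lex  "river"
[1,3] PP  <  k=2
[3,4] N/(PP/N)  lex  "near"
[4,5] PP/N  lex  "song"
[3,5] N  >  k=4
[5,6] NP\N  lex  "often"
[3,6] NP  <  k=5
[6,7] ((S\NP)\PP)\NP  lex  "city"
[3,7] (S\NP)\PP  <  k=6
[1,7] S\NP  <  k=3
[0,7] S  <  k=1

[0,7] S   <
  [0,1] "which" : NP
  [1,7] S\NP   <
    [1,3] PP   <
      [1,2] "plan" : N/PP
      [2,3] "river" : PP\(N/PP)
    [3,7] (S\NP)\PP   <
      [3,6] NP   <
        [3,5] N   >
          [3,4] "near" : N/(PP/N)
          [4,5] "song" : PP/N
        [5,6] "often" : NP\N
      [6,7] "city" : ((S\NP)\PP)\NP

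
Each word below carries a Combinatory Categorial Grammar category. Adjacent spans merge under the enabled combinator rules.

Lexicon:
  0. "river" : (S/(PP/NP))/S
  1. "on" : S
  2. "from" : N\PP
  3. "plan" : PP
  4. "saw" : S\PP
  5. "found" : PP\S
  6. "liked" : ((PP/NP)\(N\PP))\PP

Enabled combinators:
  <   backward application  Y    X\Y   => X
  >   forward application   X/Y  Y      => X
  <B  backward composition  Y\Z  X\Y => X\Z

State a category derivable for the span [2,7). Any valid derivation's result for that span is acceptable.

[0,7] S   >
  [0,2] S/(PP/NP)   >
    [0,1] "river" : (S/(PP/NP))/S
    [1,2] "on" : S
  [2,7] PP/NP   <
    [2,3] "from" : N\PP
    [3,7] (PP/NP)\(N\PP)   <
      [3,6] PP   <
        [3,5] S   <
          [3,4] "plan" : PP
          [4,5] "saw" : S\PP
        [5,6] "found" : PP\S
      [6,7] "liked" : ((PP/NP)\(N\PP))\PP

PP/NP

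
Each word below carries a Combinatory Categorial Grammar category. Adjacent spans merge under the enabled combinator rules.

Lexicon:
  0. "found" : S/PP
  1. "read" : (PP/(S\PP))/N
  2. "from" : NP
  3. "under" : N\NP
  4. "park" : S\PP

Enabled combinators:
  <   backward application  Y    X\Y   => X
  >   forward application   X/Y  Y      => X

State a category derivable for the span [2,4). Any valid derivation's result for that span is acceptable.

[0,5] S   >
  [0,1] "found" : S/PP
  [1,5] PP   >
    [1,4] PP/(S\PP)   >
      [1,2] "read" : (PP/(S\PP))/N
      [2,4] N   <
        [2,3] "from" : NP
        [3,4] "under" : N\NP
    [4,5] "park" : S\PP

N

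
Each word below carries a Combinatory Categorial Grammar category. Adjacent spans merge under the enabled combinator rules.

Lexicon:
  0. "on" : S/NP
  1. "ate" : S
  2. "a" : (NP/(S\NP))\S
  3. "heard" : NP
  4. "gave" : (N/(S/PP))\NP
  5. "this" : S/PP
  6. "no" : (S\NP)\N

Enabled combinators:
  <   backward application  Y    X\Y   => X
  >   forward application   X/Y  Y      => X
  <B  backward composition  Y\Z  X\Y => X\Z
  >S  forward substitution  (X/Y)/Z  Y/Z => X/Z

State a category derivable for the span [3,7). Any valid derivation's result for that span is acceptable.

S\NP

[0,7] S   >
  [0,1] "on" : S/NP
  [1,7] NP   >
    [1,3] NP/(S\NP)   <
      [1,2] "ate" : S
      [2,3] "a" : (NP/(S\NP))\S
    [3,7] S\NP   <
      [3,6] N   >
        [3,5] N/(S/PP)   <
          [3,4] "heard" : NP
          [4,5] "gave" : (N/(S/PP))\NP
        [5,6] "this" : S/PP
      [6,7] "no" : (S\NP)\N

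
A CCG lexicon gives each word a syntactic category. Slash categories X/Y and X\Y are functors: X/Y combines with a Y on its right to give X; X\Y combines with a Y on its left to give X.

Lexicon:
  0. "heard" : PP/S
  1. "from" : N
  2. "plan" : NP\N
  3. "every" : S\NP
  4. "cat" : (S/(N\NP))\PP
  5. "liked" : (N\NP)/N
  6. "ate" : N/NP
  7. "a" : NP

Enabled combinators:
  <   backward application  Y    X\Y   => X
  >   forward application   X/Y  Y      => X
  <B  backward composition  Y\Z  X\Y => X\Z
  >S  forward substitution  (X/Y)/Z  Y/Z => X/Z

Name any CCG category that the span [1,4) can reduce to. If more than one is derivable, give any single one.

[0,8] S   >
  [0,5] S/(N\NP)   <
    [0,4] PP   >
      [0,1] "heard" : PP/S
      [1,4] S   <
        [1,3] NP   <
          [1,2] "from" : N
          [2,3] "plan" : NP\N
        [3,4] "every" : S\NP
    [4,5] "cat" : (S/(N\NP))\PP
  [5,8] N\NP   >
    [5,6] "liked" : (N\NP)/N
    [6,8] N   >
      [6,7] "ate" : N/NP
      [7,8] "a" : NP

S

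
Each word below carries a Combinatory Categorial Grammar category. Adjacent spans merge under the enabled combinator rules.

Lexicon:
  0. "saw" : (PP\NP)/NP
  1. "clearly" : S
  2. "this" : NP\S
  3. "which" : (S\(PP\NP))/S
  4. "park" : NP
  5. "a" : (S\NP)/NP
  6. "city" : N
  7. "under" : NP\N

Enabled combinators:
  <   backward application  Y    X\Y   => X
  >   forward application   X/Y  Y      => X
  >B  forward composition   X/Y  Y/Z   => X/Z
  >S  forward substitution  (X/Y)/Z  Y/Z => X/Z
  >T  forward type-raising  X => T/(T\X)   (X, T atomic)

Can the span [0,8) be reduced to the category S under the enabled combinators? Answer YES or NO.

YES

[0,8] S   <
  [0,3] PP\NP   >
    [0,1] "saw" : (PP\NP)/NP
    [1,3] NP   <
      [1,2] "clearly" : S
      [2,3] "this" : NP\S
  [3,8] S\(PP\NP)   >
    [3,4] "which" : (S\(PP\NP))/S
    [4,8] S   >
      [4,5] S/(S\NP)   >T
        [4,5] "park" : NP
      [5,8] S\NP   >
        [5,6] "a" : (S\NP)/NP
        [6,8] NP   >
          [6,7] NP/(NP\N)   >T
            [6,7] "city" : N
          [7,8] "under" : NP\N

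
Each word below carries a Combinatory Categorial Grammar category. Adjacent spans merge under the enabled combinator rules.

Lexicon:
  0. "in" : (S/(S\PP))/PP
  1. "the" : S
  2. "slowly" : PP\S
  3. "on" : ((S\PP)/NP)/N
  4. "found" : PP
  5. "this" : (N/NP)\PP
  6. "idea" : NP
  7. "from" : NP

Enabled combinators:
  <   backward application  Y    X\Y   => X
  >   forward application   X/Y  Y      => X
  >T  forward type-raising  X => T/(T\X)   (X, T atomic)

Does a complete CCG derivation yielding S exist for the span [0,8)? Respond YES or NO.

[0,8] S   >
  [0,3] S/(S\PP)   >
    [0,1] "in" : (S/(S\PP))/PP
    [1,3] PP   <
      [1,2] "the" : S
      [2,3] "slowly" : PP\S
  [3,8] S\PP   >
    [3,7] (S\PP)/NP   >
      [3,4] "on" : ((S\PP)/NP)/N
      [4,7] N   >
        [4,6] N/NP   <
          [4,5] "found" : PP
          [5,6] "this" : (N/NP)\PP
        [6,7] "idea" : NP
    [7,8] "from" : NP

YES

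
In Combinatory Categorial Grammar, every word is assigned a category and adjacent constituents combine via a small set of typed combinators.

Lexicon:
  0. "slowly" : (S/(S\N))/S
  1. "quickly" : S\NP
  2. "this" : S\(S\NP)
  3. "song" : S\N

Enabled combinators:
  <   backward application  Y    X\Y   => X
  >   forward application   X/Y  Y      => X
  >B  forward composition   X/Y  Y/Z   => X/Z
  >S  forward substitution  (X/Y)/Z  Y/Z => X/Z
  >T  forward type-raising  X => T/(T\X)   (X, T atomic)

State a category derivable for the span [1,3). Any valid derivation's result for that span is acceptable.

S

[0,4] S   >
  [0,3] S/(S\N)   >
    [0,1] "slowly" : (S/(S\N))/S
    [1,3] S   <
      [1,2] "quickly" : S\NP
      [2,3] "this" : S\(S\NP)
  [3,4] "song" : S\N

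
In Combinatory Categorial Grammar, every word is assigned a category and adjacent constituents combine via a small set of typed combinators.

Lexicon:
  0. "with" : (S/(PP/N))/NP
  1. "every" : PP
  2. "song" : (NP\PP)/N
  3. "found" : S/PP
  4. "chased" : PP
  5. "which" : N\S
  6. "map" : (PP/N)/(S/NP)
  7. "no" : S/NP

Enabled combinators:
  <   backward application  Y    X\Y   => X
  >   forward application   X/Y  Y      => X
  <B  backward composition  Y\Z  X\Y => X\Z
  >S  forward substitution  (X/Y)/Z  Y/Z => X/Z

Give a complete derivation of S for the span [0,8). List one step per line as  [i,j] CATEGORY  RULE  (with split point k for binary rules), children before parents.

[0,8] S   >
  [0,6] S/(PP/N)   >
    [0,1] "with" : (S/(PP/N))/NP
    [1,6] NP   <
      [1,2] "every" : PP
      [2,6] NP\PP   >
        [2,3] "song" : (NP\PP)/N
        [3,6] N   <
          [3,5] S   >
            [3,4] "found" : S/PP
            [4,5] "chased" : PP
          [5,6] "which" : N\S
  [6,8] PP/N   >
    [6,7] "map" : (PP/N)/(S/NP)
    [7,8] "no" : S/NP

[0,1] (S/(PP/N))/NP  lex  "with"
[1,2] PP  lex  "every"
[2,3] (NP\PP)/N  lex  "song"
[3,4] S/PP  lex  "found"
[4,5] PP  lex  "chased"
[3,5] S  >  k=4
[5,6] N\S  lex  "which"
[3,6] N  <  k=5
[2,6] NP\PP  >  k=3
[1,6] NP  <  k=2
[0,6] S/(PP/N)  >  k=1
[6,7] (PP/N)/(S/NP)  lex  "map"
[7,8] S/NP  lex  "no"
[6,8] PP/N  >  k=7
[0,8] S  >  k=6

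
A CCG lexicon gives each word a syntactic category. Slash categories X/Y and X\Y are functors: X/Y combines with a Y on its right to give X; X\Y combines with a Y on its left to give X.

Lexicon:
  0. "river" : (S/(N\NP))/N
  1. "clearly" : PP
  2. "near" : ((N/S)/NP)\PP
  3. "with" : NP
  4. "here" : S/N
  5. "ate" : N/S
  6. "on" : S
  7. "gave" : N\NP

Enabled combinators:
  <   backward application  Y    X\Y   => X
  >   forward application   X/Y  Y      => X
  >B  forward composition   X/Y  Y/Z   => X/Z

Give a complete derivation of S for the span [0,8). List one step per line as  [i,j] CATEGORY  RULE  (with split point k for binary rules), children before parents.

[0,8] S   >
  [0,7] S/(N\NP)   >
    [0,1] "river" : (S/(N\NP))/N
    [1,7] N   >
      [1,4] N/S   >
        [1,3] (N/S)/NP   <
          [1,2] "clearly" : PP
          [2,3] "near" : ((N/S)/NP)\PP
        [3,4] "with" : NP
      [4,7] S   >
        [4,5] "here" : S/N
        [5,7] N   >
          [5,6] "ate" : N/S
          [6,7] "on" : S
  [7,8] "gave" : N\NP

[0,1] (S/(N\NP))/N  lex  "river"
[1,2] PP  lex  "clearly"
[2,3] ((N/S)/NP)\PP  lex  "near"
[1,3] (N/S)/NP  <  k=2
[3,4] NP  lex  "with"
[1,4] N/S  >  k=3
[4,5] S/N  lex  "here"
[5,6] N/S  lex  "ate"
[6,7] S  lex  "on"
[5,7] N  >  k=6
[4,7] S  >  k=5
[1,7] N  >  k=4
[0,7] S/(N\NP)  >  k=1
[7,8] N\NP  lex  "gave"
[0,8] S  >  k=7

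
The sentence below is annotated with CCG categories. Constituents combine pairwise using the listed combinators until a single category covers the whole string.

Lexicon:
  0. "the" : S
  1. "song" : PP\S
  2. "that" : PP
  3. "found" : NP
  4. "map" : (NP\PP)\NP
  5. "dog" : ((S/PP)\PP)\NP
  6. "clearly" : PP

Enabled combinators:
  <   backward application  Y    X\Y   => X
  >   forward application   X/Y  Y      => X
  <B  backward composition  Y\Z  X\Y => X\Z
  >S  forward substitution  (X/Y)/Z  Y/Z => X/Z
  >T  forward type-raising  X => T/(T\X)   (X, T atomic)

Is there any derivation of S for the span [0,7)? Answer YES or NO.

[0,7] S   >
  [0,6] S/PP   <
    [0,2] PP   >
      [0,1] PP/(PP\S)   >T
        [0,1] "the" : S
      [1,2] "song" : PP\S
    [2,6] (S/PP)\PP   <
      [2,5] NP   >
        [2,3] NP/(NP\PP)   >T
          [2,3] "that" : PP
        [3,5] NP\PP   <
          [3,4] "found" : NP
          [4,5] "map" : (NP\PP)\NP
      [5,6] "dog" : ((S/PP)\PP)\NP
  [6,7] "clearly" : PP

YES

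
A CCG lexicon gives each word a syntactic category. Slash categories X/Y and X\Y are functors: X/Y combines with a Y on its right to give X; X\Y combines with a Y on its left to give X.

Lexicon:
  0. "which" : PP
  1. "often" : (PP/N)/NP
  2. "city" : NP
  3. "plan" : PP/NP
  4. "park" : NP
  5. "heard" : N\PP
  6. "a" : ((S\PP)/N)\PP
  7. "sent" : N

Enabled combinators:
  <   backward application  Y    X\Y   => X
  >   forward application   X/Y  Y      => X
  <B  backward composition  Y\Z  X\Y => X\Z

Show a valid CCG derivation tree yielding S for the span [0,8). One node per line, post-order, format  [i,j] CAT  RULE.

[0,8] S   <
  [0,1] "which" : PP
  [1,8] S\PP   >
    [1,7] (S\PP)/N   <
      [1,6] PP   >
        [1,3] PP/N   >
          [1,2] "often" : (PP/N)/NP
          [2,3] "city" : NP
        [3,6] N   <
          [3,5] PP   >
            [3,4] "plan" : PP/NP
            [4,5] "park" : NP
          [5,6] "heard" : N\PP
      [6,7] "a" : ((S\PP)/N)\PP
    [7,8] "sent" : N

[0,1] PP  lex  "which"
[1,2] (PP/N)/NP  lex  "often"
[2,3] NP  lex  "city"
[1,3] PP/N  >  k=2
[3,4] PP/NP  lex  "plan"
[4,5] NP  lex  "park"
[3,5] PP  >  k=4
[5,6] N\PP  lex  "heard"
[3,6] N  <  k=5
[1,6] PP  >  k=3
[6,7] ((S\PP)/N)\PP  lex  "a"
[1,7] (S\PP)/N  <  k=6
[7,8] N  lex  "sent"
[1,8] S\PP  >  k=7
[0,8] S  <  k=1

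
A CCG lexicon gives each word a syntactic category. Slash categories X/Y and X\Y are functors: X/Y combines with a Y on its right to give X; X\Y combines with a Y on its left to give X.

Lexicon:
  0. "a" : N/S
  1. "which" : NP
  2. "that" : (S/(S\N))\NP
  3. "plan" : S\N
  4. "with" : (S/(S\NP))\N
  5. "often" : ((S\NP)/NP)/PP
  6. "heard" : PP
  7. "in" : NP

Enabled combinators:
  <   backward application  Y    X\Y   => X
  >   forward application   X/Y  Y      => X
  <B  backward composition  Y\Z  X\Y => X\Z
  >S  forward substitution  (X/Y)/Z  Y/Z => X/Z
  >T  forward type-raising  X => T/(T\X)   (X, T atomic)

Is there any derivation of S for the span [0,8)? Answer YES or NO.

[0,8] S   >
  [0,5] S/(S\NP)   <
    [0,4] N   >
      [0,1] "a" : N/S
      [1,4] S   >
        [1,3] S/(S\N)   <
          [1,2] "which" : NP
          [2,3] "that" : (S/(S\N))\NP
        [3,4] "plan" : S\N
    [4,5] "with" : (S/(S\NP))\N
  [5,8] S\NP   >
    [5,7] (S\NP)/NP   >
      [5,6] "often" : ((S\NP)/NP)/PP
      [6,7] "heard" : PP
    [7,8] "in" : NP

YES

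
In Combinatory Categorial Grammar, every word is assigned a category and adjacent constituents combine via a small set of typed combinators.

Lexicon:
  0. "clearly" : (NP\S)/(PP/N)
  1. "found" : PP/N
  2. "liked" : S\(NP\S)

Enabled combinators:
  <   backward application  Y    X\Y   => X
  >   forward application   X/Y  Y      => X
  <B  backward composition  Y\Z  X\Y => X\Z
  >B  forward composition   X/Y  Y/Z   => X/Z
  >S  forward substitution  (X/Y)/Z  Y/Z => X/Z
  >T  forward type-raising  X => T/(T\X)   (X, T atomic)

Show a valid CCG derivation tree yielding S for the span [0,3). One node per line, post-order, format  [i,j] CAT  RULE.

[0,3] S   <
  [0,2] NP\S   >
    [0,1] "clearly" : (NP\S)/(PP/N)
    [1,2] "found" : PP/N
  [2,3] "liked" : S\(NP\S)

[0,1] (NP\S)/(PP/N)  lex  "clearly"
[1,2] PP/N  lex  "found"
[0,2] NP\S  >  k=1
[2,3] S\(NP\S)  lex  "liked"
[0,3] S  <  k=2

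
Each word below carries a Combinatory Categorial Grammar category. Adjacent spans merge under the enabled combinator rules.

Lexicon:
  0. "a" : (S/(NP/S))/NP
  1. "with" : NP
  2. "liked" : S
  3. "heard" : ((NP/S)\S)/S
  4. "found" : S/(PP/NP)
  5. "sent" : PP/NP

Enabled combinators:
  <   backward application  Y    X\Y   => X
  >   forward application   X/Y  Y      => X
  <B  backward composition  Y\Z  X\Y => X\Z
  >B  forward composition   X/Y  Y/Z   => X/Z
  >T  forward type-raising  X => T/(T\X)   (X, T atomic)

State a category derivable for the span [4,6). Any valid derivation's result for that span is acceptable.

[0,6] S   >
  [0,2] S/(NP/S)   >
    [0,1] "a" : (S/(NP/S))/NP
    [1,2] "with" : NP
  [2,6] NP/S   <
    [2,3] "liked" : S
    [3,6] (NP/S)\S   >
      [3,4] "heard" : ((NP/S)\S)/S
      [4,6] S   >
        [4,5] "found" : S/(PP/NP)
        [5,6] "sent" : PP/NP

S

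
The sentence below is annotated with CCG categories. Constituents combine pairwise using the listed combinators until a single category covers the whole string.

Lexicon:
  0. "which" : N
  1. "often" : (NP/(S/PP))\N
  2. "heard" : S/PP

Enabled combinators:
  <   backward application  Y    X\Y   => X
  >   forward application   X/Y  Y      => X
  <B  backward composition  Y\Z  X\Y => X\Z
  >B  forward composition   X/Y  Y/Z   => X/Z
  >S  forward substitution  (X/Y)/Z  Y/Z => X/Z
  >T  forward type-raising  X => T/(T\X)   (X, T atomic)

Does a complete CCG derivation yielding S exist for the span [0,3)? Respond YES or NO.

NO

N (NP/(S/PP))\N S/PP
CKY chart[0,3] = {N/(N\NP), NP, NP/(NP\NP), PP/(PP\NP), S/(S\NP)}; S ∉ chart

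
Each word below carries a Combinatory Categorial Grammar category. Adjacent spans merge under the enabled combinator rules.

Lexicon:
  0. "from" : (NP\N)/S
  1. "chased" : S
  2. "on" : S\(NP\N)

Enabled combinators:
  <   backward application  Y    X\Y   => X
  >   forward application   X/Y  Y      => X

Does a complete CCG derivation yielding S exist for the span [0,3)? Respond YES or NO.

[0,3] S   <
  [0,2] NP\N   >
    [0,1] "from" : (NP\N)/S
    [1,2] "chased" : S
  [2,3] "on" : S\(NP\N)

YES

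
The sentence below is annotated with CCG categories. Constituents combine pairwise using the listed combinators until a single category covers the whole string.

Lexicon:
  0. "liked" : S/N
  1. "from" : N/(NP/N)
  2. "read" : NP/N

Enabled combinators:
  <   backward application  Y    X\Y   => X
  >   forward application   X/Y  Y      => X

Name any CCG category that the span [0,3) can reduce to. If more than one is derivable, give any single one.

S

[0,3] S   >
  [0,1] "liked" : S/N
  [1,3] N   >
    [1,2] "from" : N/(NP/N)
    [2,3] "read" : NP/N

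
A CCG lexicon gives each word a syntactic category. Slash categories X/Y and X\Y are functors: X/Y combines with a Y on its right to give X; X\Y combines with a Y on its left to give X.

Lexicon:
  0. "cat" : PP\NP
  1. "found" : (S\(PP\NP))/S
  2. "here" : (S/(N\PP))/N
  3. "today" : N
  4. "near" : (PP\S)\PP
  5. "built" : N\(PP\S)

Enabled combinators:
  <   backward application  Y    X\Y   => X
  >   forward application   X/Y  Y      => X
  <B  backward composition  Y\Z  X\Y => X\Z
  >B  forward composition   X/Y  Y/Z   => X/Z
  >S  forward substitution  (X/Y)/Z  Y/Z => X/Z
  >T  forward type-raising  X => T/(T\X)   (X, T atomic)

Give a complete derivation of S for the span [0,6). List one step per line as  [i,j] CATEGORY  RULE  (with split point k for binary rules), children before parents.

[0,6] S   <
  [0,1] "cat" : PP\NP
  [1,6] S\(PP\NP)   >
    [1,2] "found" : (S\(PP\NP))/S
    [2,6] S   >
      [2,4] S/(N\PP)   >
        [2,3] "here" : (S/(N\PP))/N
        [3,4] "today" : N
      [4,6] N\PP   <B
        [4,5] "near" : (PP\S)\PP
        [5,6] "built" : N\(PP\S)

[0,1] PP\NP  lex  "cat"
[1,2] (S\(PP\NP))/S  lex  "found"
[2,3] (S/(N\PP))/N  lex  "here"
[3,4] N  lex  "today"
[2,4] S/(N\PP)  >  k=3
[4,5] (PP\S)\PP  lex  "near"
[5,6] N\(PP\S)  lex  "built"
[4,6] N\PP  <B  k=5
[2,6] S  >  k=4
[1,6] S\(PP\NP)  >  k=2
[0,6] S  <  k=1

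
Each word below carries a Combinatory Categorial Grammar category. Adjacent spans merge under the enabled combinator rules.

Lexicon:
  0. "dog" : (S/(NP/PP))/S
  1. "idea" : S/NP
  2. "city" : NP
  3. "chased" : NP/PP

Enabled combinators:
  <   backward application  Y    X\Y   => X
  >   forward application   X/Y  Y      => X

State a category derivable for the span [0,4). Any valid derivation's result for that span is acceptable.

[0,4] S   >
  [0,3] S/(NP/PP)   >
    [0,1] "dog" : (S/(NP/PP))/S
    [1,3] S   >
      [1,2] "idea" : S/NP
      [2,3] "city" : NP
  [3,4] "chased" : NP/PP

S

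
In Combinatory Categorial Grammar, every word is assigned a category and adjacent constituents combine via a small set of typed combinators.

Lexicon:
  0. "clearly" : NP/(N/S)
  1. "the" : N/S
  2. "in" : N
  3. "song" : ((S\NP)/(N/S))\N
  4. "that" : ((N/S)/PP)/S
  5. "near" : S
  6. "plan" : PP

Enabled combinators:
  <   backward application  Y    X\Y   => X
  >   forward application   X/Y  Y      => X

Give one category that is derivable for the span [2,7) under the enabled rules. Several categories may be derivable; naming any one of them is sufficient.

S\NP

[0,7] S   <
  [0,2] NP   >
    [0,1] "clearly" : NP/(N/S)
    [1,2] "the" : N/S
  [2,7] S\NP   >
    [2,4] (S\NP)/(N/S)   <
      [2,3] "in" : N
      [3,4] "song" : ((S\NP)/(N/S))\N
    [4,7] N/S   >
      [4,6] (N/S)/PP   >
        [4,5] "that" : ((N/S)/PP)/S
        [5,6] "near" : S
      [6,7] "plan" : PP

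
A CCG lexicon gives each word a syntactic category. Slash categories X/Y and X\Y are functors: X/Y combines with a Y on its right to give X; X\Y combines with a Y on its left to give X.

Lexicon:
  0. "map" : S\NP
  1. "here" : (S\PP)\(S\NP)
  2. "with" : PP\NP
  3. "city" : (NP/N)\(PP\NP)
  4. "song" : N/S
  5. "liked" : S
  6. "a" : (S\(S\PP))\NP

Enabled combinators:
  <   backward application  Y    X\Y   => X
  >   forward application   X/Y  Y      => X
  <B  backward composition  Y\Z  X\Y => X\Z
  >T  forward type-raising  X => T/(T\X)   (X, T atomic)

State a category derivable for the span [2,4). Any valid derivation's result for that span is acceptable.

NP/N

[0,7] S   <
  [0,2] S\PP   <
    [0,1] "map" : S\NP
    [1,2] "here" : (S\PP)\(S\NP)
  [2,7] S\(S\PP)   <
    [2,6] NP   >
      [2,4] NP/N   <
        [2,3] "with" : PP\NP
        [3,4] "city" : (NP/N)\(PP\NP)
      [4,6] N   >
        [4,5] "song" : N/S
        [5,6] "liked" : S
    [6,7] "a" : (S\(S\PP))\NP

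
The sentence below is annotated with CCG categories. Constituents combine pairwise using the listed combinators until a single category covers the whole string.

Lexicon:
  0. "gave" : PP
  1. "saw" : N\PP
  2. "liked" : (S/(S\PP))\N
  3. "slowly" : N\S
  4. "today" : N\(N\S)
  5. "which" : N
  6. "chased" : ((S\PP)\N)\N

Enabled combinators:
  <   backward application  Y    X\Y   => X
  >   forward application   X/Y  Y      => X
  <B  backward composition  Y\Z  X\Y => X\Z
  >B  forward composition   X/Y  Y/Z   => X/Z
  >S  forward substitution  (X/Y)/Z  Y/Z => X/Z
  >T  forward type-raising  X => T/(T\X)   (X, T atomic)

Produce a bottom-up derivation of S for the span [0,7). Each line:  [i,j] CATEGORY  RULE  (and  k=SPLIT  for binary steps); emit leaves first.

[0,7] S   >
  [0,3] S/(S\PP)   <
    [0,2] N   <
      [0,1] "gave" : PP
      [1,2] "saw" : N\PP
    [2,3] "liked" : (S/(S\PP))\N
  [3,7] S\PP   <
    [3,5] N   <
      [3,4] "slowly" : N\S
      [4,5] "today" : N\(N\S)
    [5,7] (S\PP)\N   <
      [5,6] "which" : N
      [6,7] "chased" : ((S\PP)\N)\N

[0,1] PP  lex  "gave"
[1,2] N\PP  lex  "saw"
[0,2] N  <  k=1
[2,3] (S/(S\PP))\N  lex  "liked"
[0,3] S/(S\PP)  <  k=2
[3,4] N\S  lex  "slowly"
[4,5] N\(N\S)  lex  "today"
[3,5] N  <  k=4
[5,6] N  lex  "which"
[6,7] ((S\PP)\N)\N  lex  "chased"
[5,7] (S\PP)\N  <  k=6
[3,7] S\PP  <  k=5
[0,7] S  >  k=3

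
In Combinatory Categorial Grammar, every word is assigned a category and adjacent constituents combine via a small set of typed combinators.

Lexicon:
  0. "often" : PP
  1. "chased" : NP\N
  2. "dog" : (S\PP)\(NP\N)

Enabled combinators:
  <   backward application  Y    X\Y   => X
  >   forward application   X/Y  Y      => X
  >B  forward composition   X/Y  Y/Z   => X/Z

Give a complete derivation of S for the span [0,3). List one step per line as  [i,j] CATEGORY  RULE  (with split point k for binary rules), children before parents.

[0,3] S   <
  [0,1] "often" : PP
  [1,3] S\PP   <
    [1,2] "chased" : NP\N
    [2,3] "dog" : (S\PP)\(NP\N)

[0,1] PP  lex  "often"
[1,2] NP\N  lex  "chased"
[2,3] (S\PP)\(NP\N)  lex  "dog"
[1,3] S\PP  <  k=2
[0,3] S  <  k=1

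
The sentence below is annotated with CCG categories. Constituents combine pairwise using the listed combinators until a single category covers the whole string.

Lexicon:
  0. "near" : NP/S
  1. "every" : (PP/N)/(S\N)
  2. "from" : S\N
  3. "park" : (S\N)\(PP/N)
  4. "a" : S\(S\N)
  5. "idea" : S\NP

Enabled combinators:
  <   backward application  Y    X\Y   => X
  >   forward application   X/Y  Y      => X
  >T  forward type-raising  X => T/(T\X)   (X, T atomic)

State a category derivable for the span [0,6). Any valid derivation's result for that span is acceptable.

[0,6] S   <
  [0,5] NP   >
    [0,1] "near" : NP/S
    [1,5] S   <
      [1,4] S\N   <
        [1,3] PP/N   >
          [1,2] "every" : (PP/N)/(S\N)
          [2,3] "from" : S\N
        [3,4] "park" : (S\N)\(PP/N)
      [4,5] "a" : S\(S\N)
  [5,6] "idea" : S\NP

S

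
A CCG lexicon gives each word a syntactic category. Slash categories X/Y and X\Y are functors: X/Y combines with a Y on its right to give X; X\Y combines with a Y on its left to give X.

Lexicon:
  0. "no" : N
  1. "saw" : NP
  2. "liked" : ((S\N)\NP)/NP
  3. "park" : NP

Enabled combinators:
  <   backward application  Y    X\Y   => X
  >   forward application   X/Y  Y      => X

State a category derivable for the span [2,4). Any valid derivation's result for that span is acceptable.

(S\N)\NP

[0,4] S   <
  [0,1] "no" : N
  [1,4] S\N   <
    [1,2] "saw" : NP
    [2,4] (S\N)\NP   >
      [2,3] "liked" : ((S\N)\NP)/NP
      [3,4] "park" : NP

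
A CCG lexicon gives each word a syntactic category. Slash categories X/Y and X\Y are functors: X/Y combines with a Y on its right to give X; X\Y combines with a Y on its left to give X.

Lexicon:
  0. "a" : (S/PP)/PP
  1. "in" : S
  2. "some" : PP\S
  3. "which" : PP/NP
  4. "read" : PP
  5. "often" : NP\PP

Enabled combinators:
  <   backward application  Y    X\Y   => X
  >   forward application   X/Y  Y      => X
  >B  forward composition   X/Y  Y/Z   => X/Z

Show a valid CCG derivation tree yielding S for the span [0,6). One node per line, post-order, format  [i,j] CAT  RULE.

[0,6] S   >
  [0,3] S/PP   >
    [0,1] "a" : (S/PP)/PP
    [1,3] PP   <
      [1,2] "in" : S
      [2,3] "some" : PP\S
  [3,6] PP   >
    [3,4] "which" : PP/NP
    [4,6] NP   <
      [4,5] "read" : PP
      [5,6] "often" : NP\PP

[0,1] (S/PP)/PP  lex  "a"
[1,2] S  lex  "in"
[2,3] PP\S  lex  "some"
[1,3] PP  <  k=2
[0,3] S/PP  >  k=1
[3,4] PP/NP  lex  "which"
[4,5] PP  lex  "read"
[5,6] NP\PP  lex  "often"
[4,6] NP  <  k=5
[3,6] PP  >  k=4
[0,6] S  >  k=3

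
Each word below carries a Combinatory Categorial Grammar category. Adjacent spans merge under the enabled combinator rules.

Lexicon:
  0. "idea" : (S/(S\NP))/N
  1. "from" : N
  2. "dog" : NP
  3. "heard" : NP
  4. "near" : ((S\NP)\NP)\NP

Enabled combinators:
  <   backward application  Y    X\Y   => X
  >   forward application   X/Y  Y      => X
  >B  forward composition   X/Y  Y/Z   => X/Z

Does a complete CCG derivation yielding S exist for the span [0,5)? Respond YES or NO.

YES

[0,5] S   >
  [0,2] S/(S\NP)   >
    [0,1] "idea" : (S/(S\NP))/N
    [1,2] "from" : N
  [2,5] S\NP   <
    [2,3] "dog" : NP
    [3,5] (S\NP)\NP   <
      [3,4] "heard" : NP
      [4,5] "near" : ((S\NP)\NP)\NP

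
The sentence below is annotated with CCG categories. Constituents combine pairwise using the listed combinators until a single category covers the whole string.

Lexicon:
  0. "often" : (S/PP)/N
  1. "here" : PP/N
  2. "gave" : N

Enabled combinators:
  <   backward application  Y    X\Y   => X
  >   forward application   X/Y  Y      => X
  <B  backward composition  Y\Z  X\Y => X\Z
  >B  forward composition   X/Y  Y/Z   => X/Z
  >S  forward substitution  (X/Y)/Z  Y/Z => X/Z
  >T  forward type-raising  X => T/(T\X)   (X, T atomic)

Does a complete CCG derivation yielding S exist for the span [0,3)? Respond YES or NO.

YES

[0,3] S   >
  [0,2] S/N   >S
    [0,1] "often" : (S/PP)/N
    [1,2] "here" : PP/N
  [2,3] "gave" : N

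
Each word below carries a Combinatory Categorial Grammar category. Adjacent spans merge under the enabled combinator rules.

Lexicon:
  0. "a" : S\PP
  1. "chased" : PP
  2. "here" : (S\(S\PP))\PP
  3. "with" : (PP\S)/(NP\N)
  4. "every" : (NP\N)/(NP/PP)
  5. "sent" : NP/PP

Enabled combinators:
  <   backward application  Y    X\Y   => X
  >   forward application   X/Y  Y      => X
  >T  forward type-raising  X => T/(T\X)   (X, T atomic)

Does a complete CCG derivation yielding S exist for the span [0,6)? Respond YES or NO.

NO

S\PP PP (S\(S\PP))\PP (PP\S)/(NP\N) (NP\N)/(NP/PP) NP/PP
CKY chart[0,6] = {N/(N\PP), NP/(NP\PP), PP, PP/(PP\PP), S/(S\PP)}; S ∉ chart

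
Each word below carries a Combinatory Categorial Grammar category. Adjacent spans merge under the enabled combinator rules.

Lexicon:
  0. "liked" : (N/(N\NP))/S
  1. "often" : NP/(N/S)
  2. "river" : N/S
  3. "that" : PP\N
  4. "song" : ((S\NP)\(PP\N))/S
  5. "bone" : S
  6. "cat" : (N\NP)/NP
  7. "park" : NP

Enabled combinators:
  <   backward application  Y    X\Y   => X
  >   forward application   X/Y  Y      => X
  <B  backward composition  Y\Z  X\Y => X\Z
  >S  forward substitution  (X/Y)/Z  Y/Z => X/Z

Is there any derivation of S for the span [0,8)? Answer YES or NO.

(N/(N\NP))/S NP/(N/S) N/S PP\N ((S\NP)\(PP\N))/S S (N\NP)/NP NP
CKY chart[0,8] = {N}; S ∉ chart

NO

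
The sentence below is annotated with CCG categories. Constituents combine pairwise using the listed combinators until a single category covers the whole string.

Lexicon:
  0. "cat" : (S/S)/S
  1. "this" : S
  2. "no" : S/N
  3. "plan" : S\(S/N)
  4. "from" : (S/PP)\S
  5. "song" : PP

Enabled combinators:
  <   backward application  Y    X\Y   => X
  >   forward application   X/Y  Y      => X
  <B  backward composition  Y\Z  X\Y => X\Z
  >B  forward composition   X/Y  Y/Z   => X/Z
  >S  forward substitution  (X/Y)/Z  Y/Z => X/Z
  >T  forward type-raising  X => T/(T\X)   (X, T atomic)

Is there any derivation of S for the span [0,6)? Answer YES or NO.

[0,6] S   >
  [0,5] S/PP   <
    [0,4] S   <
      [0,3] S/N   >B
        [0,2] S/S   >
          [0,1] "cat" : (S/S)/S
          [1,2] "this" : S
        [2,3] "no" : S/N
      [3,4] "plan" : S\(S/N)
    [4,5] "from" : (S/PP)\S
  [5,6] "song" : PP

YES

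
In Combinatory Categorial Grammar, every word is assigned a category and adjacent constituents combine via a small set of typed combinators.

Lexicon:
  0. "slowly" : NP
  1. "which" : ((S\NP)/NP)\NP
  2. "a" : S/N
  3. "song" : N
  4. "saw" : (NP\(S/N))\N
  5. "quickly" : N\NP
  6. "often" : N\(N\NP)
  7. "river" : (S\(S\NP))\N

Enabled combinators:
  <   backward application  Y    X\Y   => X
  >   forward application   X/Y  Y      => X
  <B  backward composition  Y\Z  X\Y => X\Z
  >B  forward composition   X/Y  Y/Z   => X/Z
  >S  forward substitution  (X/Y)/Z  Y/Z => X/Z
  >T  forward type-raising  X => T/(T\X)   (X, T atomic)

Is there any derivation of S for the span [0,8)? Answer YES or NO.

YES

[0,8] S   <
  [0,5] S\NP   >
    [0,2] (S\NP)/NP   <
      [0,1] "slowly" : NP
      [1,2] "which" : ((S\NP)/NP)\NP
    [2,5] NP   <
      [2,3] "a" : S/N
      [3,5] NP\(S/N)   <
        [3,4] "song" : N
        [4,5] "saw" : (NP\(S/N))\N
  [5,8] S\(S\NP)   <
    [5,7] N   <
      [5,6] "quickly" : N\NP
      [6,7] "often" : N\(N\NP)
    [7,8] "river" : (S\(S\NP))\N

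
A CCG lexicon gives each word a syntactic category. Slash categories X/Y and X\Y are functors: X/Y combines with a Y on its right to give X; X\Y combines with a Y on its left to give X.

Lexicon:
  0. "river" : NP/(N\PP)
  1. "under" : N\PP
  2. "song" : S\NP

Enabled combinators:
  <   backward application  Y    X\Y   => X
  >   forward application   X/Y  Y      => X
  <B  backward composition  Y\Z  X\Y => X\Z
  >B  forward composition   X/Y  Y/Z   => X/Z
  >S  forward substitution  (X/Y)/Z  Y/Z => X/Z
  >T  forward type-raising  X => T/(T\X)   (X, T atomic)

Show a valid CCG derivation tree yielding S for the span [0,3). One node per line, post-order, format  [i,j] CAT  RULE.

[0,3] S   <
  [0,2] NP   >
    [0,1] "river" : NP/(N\PP)
    [1,2] "under" : N\PP
  [2,3] "song" : S\NP

[0,1] NP/(N\PP)  lex  "river"
[1,2] N\PP  lex  "under"
[0,2] NP  >  k=1
[2,3] S\NP  lex  "song"
[0,3] S  <  k=2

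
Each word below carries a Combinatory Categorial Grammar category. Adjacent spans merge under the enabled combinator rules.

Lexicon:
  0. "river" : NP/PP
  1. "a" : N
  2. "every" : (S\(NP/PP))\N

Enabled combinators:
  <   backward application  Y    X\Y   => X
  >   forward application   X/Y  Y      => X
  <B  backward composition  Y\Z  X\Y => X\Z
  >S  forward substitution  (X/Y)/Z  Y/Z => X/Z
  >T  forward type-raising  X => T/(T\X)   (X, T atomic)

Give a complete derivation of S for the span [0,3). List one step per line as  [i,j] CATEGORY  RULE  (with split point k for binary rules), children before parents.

[0,1] NP/PP  lex  "river"
[1,2] N  lex  "a"
[2,3] (S\(NP/PP))\N  lex  "every"
[1,3] S\(NP/PP)  <  k=2
[0,3] S  <  k=1

[0,3] S   <
  [0,1] "river" : NP/PP
  [1,3] S\(NP/PP)   <
    [1,2] "a" : N
    [2,3] "every" : (S\(NP/PP))\N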